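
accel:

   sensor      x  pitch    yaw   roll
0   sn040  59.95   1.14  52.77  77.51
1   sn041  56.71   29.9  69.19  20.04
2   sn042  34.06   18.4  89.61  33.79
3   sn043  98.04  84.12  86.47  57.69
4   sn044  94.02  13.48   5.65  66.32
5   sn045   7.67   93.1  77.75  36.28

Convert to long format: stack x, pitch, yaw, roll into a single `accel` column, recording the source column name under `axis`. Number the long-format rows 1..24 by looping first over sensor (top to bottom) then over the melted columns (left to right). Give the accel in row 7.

69.19

24 rows total (6 × 4). Row 7: index ⌊(7-1)/4⌋ = 1 into sensor → sn041; (7-1) mod 4 = 2 into the melted columns → yaw.
So row 7 is (sn041, yaw, 69.19); accel = 69.19.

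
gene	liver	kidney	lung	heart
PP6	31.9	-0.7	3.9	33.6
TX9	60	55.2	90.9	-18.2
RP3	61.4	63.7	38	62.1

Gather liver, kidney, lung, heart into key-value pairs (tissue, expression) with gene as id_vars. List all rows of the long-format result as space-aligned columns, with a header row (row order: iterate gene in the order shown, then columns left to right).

Each (gene, column) pair becomes one row: 3 × 4 = 12 rows.
For example, (PP6, liver) → expression=31.9.

gene  tissue  expression
PP6   liver   31.9      
PP6   kidney  -0.7      
PP6   lung    3.9       
PP6   heart   33.6      
TX9   liver   60        
TX9   kidney  55.2      
TX9   lung    90.9      
TX9   heart   -18.2     
RP3   liver   61.4      
RP3   kidney  63.7      
RP3   lung    38        
RP3   heart   62.1      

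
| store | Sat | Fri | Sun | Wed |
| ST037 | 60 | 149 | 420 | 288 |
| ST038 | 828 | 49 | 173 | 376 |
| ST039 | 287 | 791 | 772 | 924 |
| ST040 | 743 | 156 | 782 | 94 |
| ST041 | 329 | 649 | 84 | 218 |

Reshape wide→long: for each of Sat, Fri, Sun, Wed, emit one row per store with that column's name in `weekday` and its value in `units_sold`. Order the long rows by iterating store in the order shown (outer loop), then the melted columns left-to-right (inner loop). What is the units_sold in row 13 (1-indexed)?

743

20 rows total (5 × 4). Row 13: index ⌊(13-1)/4⌋ = 3 into store → ST040; (13-1) mod 4 = 0 into the melted columns → Sat.
So row 13 is (ST040, Sat, 743); units_sold = 743.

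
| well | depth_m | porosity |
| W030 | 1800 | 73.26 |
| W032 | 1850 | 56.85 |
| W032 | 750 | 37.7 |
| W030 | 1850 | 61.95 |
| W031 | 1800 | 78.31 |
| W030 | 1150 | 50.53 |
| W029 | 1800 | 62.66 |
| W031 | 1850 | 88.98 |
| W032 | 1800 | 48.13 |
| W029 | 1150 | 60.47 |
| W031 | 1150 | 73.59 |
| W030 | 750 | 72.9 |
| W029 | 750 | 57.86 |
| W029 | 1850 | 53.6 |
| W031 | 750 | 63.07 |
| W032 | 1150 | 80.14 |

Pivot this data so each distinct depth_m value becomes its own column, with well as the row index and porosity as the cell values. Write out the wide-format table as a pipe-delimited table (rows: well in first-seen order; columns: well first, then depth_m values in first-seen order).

| well | 1800 | 1850 | 750 | 1150 |
| W030 | 73.26 | 61.95 | 72.9 | 50.53 |
| W032 | 48.13 | 56.85 | 37.7 | 80.14 |
| W031 | 78.31 | 88.98 | 63.07 | 73.59 |
| W029 | 62.66 | 53.6 | 57.86 | 60.47 |

Columns: well plus the 4 distinct depth_m values (1800, 1850, 750, 1150).
For example, row W030 column 1800 takes porosity=73.26 from the long row (W030, 1800).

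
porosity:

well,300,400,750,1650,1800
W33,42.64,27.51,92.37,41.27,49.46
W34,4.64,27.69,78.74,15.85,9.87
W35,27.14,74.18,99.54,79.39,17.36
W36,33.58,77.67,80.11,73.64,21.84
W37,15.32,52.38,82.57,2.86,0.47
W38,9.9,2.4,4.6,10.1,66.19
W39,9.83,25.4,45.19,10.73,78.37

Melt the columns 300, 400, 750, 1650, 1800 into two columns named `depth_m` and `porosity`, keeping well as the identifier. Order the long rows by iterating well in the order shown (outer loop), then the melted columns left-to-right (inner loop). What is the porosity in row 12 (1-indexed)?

74.18

35 rows total (7 × 5). Row 12: index ⌊(12-1)/5⌋ = 2 into well → W35; (12-1) mod 5 = 1 into the melted columns → 400.
So row 12 is (W35, 400, 74.18); porosity = 74.18.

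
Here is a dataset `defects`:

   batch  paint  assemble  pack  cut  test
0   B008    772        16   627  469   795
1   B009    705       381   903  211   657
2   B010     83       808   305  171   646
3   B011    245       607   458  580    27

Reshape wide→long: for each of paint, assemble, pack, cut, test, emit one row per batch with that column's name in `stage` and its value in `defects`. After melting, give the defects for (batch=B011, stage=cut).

580

Unpivoting turns each (batch, wide-column) pair into one long row.
The wide cell at row B011, column cut holds 580, so the long row (B011, cut) has defects=580.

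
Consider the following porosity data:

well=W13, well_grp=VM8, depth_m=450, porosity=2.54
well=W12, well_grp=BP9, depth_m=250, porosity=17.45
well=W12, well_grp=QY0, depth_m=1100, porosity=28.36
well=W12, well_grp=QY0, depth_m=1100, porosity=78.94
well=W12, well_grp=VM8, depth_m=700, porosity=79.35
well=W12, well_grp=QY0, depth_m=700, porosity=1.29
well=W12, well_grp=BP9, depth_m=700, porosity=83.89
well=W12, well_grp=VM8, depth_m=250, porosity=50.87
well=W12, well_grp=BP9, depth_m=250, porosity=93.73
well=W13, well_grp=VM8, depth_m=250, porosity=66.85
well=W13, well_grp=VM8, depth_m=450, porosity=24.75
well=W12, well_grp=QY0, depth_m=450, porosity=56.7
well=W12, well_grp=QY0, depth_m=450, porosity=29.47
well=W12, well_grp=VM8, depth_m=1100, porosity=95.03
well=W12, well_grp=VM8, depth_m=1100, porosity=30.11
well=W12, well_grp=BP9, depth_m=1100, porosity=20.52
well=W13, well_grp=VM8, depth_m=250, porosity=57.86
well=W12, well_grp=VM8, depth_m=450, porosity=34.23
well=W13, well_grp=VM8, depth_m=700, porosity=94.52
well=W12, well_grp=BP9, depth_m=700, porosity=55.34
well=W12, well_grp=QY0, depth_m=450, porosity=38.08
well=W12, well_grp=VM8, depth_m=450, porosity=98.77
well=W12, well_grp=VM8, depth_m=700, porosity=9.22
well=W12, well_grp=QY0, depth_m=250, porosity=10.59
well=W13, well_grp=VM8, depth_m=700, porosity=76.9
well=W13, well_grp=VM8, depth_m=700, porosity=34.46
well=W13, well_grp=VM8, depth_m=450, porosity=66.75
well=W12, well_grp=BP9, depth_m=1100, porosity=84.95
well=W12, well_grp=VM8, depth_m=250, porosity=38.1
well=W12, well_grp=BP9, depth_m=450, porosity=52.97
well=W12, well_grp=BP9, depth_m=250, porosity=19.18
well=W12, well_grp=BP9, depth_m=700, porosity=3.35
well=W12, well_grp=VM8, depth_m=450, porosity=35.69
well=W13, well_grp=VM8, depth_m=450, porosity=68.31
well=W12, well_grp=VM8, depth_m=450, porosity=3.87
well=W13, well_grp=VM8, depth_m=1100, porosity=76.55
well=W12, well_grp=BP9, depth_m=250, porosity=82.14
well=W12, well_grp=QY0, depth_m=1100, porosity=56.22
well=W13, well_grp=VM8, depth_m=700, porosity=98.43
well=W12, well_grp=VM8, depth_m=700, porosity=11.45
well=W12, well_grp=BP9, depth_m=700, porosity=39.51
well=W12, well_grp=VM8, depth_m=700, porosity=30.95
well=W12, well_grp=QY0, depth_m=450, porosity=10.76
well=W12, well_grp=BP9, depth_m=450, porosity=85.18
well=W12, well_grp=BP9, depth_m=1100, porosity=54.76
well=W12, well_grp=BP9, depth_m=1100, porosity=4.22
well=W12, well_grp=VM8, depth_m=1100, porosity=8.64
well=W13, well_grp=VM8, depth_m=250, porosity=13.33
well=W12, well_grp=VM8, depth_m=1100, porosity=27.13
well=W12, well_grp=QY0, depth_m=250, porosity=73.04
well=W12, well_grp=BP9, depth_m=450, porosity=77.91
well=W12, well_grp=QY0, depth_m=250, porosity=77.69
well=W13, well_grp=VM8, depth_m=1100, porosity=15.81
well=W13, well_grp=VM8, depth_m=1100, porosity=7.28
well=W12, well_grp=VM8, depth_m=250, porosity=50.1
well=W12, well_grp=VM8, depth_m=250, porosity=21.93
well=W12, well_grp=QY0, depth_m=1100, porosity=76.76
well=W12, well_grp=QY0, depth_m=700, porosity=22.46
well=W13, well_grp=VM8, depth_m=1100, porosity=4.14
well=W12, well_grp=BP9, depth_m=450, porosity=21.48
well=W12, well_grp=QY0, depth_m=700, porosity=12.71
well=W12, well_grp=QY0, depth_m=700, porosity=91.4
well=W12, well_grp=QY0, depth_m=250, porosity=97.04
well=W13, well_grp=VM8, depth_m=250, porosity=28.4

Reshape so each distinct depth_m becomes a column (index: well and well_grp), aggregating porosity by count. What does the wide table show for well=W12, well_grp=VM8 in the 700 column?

4

Rows with well=W12, well_grp=VM8 and depth_m=700: porosity values are 79.35, 9.22, 11.45, 30.95.
4 rows match — count = 4.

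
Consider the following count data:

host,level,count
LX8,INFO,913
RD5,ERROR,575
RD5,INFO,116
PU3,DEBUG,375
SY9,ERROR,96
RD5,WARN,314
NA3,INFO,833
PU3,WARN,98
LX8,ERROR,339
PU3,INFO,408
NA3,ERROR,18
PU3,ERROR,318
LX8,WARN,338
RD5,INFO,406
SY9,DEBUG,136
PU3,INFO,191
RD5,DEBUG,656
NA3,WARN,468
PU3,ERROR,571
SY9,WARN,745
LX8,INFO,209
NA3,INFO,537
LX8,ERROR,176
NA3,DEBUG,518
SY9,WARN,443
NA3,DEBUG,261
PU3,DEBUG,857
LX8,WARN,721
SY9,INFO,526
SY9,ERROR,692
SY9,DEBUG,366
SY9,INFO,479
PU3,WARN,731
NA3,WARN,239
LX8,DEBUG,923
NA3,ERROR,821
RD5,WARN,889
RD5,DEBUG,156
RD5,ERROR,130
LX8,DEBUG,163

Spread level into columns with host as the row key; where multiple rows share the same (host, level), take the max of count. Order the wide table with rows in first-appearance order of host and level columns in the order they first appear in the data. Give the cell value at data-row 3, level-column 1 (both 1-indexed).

With rows in first-appearance order of host, row 3 is host=PU3. level columns in first-appearance order: INFO, ERROR, DEBUG, WARN; column 1 is INFO.
Long rows with host=PU3, level=INFO: max(408, 191) = 408.

408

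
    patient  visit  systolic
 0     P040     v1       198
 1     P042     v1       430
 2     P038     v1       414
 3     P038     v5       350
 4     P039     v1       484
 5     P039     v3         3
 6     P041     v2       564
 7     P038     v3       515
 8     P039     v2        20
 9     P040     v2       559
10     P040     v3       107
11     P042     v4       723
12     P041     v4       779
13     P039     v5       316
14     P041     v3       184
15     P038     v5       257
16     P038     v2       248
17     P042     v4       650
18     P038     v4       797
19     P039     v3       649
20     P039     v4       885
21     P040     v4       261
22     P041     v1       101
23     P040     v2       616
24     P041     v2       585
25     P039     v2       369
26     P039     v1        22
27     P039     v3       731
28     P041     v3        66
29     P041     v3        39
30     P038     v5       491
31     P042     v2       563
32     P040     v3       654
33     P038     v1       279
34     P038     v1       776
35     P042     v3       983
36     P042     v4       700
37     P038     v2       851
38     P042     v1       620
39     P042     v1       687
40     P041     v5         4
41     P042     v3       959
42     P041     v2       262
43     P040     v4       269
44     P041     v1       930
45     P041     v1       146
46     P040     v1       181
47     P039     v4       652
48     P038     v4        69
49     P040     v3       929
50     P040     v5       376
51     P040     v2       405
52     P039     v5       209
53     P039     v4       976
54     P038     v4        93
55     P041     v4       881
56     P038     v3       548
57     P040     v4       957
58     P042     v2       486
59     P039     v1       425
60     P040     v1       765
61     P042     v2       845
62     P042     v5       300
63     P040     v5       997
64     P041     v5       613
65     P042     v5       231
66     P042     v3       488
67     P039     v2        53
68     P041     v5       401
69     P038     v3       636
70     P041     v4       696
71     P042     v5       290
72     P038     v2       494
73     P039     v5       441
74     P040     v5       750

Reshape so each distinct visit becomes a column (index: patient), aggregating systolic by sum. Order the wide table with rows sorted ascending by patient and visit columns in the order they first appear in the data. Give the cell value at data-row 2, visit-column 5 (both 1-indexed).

With rows sorted ascending by patient, row 2 is patient=P039. visit columns in first-appearance order: v1, v5, v3, v2, v4; column 5 is v4.
Long rows with patient=P039, visit=v4: 885 + 652 + 976 = 2513.

2513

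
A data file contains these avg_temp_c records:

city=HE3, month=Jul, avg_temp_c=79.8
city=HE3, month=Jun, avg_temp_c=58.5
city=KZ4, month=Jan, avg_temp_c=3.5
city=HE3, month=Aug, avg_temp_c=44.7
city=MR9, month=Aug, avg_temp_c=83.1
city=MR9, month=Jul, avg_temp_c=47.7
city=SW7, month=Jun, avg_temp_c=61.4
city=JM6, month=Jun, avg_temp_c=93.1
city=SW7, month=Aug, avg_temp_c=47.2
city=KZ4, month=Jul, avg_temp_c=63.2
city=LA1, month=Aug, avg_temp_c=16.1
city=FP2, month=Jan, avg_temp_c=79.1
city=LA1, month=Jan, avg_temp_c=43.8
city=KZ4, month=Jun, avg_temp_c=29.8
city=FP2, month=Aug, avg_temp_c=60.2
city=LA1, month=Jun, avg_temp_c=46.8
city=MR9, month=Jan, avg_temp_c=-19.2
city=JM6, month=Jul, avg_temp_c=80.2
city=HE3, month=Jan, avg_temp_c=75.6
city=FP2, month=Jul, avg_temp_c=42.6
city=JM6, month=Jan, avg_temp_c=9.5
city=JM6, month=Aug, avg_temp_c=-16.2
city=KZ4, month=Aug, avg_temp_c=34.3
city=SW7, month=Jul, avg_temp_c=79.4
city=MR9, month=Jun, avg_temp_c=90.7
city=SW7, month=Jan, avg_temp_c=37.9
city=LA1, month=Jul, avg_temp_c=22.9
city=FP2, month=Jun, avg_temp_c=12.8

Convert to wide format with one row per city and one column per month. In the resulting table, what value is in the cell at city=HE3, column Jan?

75.6

Wide layout: rows indexed by city, columns are the 4 distinct month values (Jul, Jun, Jan, Aug).
Cell (city=HE3, month=Jan) draws from the long row where city=HE3 and month=Jan, which has avg_temp_c=75.6.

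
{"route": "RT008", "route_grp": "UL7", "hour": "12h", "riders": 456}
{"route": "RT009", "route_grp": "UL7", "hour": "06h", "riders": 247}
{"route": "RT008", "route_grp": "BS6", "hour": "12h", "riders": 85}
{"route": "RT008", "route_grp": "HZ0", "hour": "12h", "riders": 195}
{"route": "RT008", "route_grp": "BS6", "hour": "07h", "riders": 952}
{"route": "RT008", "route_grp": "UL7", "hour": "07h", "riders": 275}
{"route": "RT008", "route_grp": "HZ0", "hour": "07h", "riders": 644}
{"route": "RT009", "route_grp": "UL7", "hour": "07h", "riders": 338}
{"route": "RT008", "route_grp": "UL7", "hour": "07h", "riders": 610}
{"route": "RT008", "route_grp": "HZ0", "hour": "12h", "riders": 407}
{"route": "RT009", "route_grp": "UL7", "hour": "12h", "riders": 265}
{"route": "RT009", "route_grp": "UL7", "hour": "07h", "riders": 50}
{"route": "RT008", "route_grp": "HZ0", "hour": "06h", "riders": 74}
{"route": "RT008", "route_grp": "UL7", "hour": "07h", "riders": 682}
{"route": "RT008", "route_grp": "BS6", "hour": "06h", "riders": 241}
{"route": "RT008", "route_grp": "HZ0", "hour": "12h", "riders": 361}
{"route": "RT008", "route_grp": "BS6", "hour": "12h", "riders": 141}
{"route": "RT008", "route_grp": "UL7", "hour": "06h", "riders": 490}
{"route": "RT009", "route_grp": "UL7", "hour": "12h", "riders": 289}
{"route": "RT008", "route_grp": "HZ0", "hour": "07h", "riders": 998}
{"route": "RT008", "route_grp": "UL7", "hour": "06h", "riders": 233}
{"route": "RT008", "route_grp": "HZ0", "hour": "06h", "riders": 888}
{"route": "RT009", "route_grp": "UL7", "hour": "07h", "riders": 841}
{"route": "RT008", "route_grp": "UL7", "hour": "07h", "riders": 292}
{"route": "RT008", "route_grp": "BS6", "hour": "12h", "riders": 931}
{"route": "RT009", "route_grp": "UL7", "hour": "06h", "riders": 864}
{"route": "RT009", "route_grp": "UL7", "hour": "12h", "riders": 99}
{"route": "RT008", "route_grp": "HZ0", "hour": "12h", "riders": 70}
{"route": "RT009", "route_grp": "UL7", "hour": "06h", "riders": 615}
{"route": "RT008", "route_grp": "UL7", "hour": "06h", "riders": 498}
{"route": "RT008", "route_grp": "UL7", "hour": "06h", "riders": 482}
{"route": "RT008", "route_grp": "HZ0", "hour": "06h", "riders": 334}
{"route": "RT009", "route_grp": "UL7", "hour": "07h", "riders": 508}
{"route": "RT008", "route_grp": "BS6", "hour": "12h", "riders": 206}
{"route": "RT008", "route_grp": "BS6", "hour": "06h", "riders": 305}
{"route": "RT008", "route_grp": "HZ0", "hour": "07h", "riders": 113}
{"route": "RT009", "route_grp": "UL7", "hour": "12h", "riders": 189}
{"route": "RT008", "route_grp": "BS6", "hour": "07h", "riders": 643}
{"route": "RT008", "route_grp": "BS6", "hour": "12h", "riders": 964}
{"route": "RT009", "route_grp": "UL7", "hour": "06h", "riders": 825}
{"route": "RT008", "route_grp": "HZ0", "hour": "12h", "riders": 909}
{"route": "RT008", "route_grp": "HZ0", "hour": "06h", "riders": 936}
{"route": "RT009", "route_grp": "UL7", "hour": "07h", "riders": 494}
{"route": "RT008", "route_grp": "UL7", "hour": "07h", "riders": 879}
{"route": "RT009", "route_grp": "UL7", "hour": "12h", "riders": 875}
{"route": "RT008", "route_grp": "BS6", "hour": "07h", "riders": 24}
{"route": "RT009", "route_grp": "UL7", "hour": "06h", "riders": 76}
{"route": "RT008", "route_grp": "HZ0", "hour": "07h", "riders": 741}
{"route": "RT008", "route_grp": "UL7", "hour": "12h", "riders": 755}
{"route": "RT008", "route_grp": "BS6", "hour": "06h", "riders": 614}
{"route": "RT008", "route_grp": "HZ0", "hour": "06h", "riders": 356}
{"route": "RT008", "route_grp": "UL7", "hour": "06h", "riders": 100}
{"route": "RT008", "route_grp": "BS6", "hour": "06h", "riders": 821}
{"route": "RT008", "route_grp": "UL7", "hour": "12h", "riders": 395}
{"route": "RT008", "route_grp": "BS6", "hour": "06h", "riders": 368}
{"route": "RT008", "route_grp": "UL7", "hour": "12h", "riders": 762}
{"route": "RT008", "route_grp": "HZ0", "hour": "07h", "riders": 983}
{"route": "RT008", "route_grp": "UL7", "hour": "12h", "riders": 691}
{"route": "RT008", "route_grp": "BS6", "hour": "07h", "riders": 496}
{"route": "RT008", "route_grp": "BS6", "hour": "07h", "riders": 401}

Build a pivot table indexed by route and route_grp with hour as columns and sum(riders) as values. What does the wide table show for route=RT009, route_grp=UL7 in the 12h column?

Rows with route=RT009, route_grp=UL7 and hour=12h: riders values are 265, 289, 99, 189, 875.
265 + 289 + 99 + 189 + 875 = 1717.

1717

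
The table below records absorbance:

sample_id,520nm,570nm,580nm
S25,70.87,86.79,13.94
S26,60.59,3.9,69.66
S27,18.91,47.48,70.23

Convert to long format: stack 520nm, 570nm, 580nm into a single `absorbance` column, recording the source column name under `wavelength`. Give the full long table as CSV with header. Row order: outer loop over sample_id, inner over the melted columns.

Each (sample_id, column) pair becomes one row: 3 × 3 = 9 rows.
For example, (S25, 520nm) → absorbance=70.87.

sample_id,wavelength,absorbance
S25,520nm,70.87
S25,570nm,86.79
S25,580nm,13.94
S26,520nm,60.59
S26,570nm,3.9
S26,580nm,69.66
S27,520nm,18.91
S27,570nm,47.48
S27,580nm,70.23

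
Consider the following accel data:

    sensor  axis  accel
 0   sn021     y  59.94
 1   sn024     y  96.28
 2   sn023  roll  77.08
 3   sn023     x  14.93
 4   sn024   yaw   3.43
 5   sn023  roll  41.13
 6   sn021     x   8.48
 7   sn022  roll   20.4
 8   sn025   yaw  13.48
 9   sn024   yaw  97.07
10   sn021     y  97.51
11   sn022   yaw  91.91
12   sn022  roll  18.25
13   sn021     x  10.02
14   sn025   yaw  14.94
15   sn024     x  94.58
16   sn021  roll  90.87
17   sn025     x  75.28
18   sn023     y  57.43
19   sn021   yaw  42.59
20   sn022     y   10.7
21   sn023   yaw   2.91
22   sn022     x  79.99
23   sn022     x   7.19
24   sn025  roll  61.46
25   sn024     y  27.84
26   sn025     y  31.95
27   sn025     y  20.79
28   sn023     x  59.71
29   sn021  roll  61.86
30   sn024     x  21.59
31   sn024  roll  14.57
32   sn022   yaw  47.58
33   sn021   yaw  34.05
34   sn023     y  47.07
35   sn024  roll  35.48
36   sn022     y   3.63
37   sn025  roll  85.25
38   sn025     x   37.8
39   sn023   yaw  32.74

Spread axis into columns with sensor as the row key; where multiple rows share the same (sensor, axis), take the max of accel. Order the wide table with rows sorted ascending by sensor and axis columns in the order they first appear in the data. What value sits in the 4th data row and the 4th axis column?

With rows sorted ascending by sensor, row 4 is sensor=sn024. axis columns in first-appearance order: y, roll, x, yaw; column 4 is yaw.
Long rows with sensor=sn024, axis=yaw: max(3.43, 97.07) = 97.07.

97.07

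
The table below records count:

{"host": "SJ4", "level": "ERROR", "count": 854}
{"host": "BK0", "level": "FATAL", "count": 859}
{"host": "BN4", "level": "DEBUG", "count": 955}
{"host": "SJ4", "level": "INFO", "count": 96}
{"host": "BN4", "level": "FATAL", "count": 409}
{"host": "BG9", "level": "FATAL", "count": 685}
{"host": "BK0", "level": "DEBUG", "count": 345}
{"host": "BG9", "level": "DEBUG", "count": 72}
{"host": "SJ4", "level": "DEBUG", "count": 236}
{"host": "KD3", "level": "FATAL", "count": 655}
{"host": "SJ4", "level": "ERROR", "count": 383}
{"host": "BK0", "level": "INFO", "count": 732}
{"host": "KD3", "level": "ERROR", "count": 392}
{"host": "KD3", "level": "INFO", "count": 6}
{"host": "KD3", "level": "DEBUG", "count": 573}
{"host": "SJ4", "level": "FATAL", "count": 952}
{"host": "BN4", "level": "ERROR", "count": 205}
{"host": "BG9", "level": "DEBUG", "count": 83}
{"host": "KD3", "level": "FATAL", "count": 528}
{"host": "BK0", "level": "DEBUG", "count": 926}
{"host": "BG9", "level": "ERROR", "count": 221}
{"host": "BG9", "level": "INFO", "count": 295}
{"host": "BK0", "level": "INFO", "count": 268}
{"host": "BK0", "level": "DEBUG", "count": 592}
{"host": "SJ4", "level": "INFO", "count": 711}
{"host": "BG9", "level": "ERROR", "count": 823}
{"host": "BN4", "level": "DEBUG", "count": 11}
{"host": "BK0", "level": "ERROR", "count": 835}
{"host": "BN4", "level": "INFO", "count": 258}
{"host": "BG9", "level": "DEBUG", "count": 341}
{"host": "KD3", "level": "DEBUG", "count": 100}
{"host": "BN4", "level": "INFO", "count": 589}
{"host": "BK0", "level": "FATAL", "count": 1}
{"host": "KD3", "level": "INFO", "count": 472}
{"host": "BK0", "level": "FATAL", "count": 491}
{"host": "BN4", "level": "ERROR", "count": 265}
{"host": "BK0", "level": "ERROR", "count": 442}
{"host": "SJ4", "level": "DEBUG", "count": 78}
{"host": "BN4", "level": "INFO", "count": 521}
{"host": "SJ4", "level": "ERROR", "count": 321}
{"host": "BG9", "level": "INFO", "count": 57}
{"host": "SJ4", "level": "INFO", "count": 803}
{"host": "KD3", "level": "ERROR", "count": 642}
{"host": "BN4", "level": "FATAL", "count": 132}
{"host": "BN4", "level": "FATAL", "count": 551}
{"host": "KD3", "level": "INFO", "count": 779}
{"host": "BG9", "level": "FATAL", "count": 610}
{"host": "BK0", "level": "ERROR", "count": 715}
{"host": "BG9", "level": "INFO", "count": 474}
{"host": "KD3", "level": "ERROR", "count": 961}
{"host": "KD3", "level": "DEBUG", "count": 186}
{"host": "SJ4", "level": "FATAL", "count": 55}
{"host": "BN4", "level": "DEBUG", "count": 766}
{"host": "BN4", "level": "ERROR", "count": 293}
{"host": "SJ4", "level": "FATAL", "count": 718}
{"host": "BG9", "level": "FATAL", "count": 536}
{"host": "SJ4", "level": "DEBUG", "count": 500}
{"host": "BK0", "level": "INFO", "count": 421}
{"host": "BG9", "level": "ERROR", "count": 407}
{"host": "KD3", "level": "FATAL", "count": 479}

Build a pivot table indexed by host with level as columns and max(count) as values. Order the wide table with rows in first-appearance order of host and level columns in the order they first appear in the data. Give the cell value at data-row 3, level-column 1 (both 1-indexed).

293

With rows in first-appearance order of host, row 3 is host=BN4. level columns in first-appearance order: ERROR, FATAL, DEBUG, INFO; column 1 is ERROR.
Long rows with host=BN4, level=ERROR: max(205, 265, 293) = 293.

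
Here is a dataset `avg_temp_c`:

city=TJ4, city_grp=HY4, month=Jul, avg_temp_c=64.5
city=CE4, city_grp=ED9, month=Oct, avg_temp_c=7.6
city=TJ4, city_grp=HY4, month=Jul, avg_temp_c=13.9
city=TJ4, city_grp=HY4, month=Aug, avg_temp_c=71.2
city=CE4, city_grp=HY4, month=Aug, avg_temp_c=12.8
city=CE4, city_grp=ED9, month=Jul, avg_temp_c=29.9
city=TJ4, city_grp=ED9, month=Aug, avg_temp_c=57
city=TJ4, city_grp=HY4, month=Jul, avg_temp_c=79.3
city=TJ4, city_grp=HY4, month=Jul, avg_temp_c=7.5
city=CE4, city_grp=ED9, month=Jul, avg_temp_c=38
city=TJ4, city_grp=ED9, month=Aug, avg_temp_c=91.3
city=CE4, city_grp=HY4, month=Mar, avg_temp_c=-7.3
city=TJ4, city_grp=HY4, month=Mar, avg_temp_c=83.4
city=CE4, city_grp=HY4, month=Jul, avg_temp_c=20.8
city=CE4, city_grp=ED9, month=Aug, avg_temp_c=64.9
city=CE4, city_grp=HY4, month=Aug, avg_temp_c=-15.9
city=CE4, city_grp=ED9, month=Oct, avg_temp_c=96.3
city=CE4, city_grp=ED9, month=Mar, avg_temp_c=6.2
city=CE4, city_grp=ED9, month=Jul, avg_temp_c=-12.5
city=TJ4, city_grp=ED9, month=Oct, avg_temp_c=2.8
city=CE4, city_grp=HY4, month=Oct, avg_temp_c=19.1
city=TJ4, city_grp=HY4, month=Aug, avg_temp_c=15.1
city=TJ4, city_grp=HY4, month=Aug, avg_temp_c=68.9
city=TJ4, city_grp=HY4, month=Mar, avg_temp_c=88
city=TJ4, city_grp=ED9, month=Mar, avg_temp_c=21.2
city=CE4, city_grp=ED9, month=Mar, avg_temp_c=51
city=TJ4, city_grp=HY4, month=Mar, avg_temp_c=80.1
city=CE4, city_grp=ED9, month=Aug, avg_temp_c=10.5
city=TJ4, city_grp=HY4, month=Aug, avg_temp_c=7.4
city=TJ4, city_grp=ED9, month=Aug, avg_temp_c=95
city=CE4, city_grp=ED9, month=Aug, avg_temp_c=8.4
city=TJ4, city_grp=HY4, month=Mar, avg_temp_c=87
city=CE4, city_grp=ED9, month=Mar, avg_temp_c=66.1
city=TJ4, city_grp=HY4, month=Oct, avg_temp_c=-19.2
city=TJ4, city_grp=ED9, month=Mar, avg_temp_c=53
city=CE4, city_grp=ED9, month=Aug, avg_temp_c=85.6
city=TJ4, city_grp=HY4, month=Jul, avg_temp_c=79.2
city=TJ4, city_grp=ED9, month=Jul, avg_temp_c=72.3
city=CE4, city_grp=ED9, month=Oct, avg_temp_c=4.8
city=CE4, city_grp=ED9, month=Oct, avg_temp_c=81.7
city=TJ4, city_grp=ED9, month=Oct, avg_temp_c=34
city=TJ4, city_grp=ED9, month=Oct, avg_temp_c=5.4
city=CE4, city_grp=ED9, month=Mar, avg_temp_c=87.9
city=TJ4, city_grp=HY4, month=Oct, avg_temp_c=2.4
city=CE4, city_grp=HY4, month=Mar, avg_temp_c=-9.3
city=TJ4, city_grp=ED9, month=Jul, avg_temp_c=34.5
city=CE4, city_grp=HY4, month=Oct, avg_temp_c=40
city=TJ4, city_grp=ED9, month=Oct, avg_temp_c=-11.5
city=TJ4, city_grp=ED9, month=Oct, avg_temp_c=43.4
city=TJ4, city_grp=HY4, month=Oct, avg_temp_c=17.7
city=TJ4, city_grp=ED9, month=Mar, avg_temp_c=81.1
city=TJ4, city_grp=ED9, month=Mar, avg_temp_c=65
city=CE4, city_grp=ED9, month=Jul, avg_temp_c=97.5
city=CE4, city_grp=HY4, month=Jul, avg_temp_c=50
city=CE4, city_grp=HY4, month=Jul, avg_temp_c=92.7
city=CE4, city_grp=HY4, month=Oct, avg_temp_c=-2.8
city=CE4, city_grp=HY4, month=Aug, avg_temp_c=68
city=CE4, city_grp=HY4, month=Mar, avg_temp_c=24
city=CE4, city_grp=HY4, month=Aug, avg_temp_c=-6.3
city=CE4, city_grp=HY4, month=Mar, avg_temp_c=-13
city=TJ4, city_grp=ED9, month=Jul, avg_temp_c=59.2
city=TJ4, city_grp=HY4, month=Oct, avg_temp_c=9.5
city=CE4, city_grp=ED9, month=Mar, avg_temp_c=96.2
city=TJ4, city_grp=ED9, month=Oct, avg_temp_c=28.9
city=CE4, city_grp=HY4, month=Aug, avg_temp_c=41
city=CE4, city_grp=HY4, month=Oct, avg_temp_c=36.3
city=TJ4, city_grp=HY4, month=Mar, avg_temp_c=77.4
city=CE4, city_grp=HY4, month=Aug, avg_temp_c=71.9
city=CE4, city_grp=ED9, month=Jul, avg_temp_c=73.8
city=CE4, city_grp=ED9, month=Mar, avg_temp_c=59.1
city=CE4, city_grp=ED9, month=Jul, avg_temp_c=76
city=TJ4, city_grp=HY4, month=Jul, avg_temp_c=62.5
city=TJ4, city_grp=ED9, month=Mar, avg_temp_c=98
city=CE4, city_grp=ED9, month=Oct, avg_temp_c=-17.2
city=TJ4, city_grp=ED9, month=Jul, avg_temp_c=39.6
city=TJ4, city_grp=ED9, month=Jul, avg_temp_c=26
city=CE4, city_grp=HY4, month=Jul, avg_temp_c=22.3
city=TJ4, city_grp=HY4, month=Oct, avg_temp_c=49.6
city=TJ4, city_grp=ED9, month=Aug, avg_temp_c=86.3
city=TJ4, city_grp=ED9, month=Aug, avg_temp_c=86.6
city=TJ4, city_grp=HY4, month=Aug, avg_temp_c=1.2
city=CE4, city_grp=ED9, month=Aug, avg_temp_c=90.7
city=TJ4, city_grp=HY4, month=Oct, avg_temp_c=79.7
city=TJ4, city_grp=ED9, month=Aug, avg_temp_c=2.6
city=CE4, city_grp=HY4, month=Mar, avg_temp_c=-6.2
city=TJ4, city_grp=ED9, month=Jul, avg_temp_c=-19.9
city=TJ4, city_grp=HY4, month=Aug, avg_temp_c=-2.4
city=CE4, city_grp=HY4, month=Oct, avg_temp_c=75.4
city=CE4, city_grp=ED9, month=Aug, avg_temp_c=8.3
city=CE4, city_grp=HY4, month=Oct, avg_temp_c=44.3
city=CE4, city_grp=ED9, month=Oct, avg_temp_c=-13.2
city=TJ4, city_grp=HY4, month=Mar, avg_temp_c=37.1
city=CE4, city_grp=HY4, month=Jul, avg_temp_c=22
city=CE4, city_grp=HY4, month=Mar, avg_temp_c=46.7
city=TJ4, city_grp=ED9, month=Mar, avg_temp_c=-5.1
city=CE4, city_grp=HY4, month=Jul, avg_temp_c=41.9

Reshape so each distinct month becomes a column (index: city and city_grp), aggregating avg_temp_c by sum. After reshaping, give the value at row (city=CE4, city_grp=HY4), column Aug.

Rows with city=CE4, city_grp=HY4 and month=Aug: avg_temp_c values are 12.8, -15.9, 68, -6.3, 41, 71.9.
12.8 + -15.9 + 68 + -6.3 + 41 + 71.9 = 171.5.

171.5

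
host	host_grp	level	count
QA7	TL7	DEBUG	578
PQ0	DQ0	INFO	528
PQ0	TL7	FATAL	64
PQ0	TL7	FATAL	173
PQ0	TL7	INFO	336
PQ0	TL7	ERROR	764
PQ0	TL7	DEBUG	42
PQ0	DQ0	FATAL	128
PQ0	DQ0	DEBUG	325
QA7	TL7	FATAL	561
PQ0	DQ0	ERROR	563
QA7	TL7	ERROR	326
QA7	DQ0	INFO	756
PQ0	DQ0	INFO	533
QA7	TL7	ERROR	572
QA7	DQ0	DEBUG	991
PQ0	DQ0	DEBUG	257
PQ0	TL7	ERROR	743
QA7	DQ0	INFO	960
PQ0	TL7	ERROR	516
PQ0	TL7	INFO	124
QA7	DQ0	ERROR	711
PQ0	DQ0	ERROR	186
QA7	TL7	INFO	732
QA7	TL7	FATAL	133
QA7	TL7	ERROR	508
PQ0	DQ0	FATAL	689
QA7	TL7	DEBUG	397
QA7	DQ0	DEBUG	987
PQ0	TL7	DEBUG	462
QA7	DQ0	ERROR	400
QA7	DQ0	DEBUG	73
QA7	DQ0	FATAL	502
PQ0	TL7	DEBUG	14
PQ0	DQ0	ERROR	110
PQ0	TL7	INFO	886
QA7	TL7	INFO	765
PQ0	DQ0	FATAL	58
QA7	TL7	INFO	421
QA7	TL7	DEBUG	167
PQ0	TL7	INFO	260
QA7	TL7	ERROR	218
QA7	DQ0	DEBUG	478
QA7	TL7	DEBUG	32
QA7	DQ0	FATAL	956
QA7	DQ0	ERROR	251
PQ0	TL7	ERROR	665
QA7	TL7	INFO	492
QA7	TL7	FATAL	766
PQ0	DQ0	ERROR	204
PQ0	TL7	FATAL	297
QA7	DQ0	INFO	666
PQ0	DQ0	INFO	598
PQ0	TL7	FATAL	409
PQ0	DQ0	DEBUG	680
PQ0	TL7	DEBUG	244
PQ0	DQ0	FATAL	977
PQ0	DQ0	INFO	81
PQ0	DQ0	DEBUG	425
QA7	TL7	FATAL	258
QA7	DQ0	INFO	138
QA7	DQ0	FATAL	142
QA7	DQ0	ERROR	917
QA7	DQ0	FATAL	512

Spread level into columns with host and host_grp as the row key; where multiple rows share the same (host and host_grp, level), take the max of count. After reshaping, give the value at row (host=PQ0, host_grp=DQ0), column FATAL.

977

Rows with host=PQ0, host_grp=DQ0 and level=FATAL: count values are 128, 689, 58, 977.
max(128, 689, 58, 977) = 977.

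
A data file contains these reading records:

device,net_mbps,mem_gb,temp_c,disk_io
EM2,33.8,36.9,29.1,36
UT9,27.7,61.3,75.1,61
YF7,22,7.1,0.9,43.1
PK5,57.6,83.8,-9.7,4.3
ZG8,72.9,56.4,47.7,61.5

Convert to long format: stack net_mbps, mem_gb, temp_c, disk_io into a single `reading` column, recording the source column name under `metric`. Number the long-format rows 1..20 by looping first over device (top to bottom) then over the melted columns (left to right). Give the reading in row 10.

20 rows total (5 × 4). Row 10: index ⌊(10-1)/4⌋ = 2 into device → YF7; (10-1) mod 4 = 1 into the melted columns → mem_gb.
So row 10 is (YF7, mem_gb, 7.1); reading = 7.1.

7.1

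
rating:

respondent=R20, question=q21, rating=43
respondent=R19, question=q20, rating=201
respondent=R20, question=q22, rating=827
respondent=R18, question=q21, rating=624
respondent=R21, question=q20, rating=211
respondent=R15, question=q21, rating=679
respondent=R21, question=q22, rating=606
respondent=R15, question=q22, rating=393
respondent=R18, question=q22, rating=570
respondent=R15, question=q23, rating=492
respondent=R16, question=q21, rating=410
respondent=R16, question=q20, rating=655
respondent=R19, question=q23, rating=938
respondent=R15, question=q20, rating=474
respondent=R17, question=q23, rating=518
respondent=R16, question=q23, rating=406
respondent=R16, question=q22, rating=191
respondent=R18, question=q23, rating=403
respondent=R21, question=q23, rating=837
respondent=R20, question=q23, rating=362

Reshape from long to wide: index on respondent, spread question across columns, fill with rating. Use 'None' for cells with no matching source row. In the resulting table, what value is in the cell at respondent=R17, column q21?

None

No long-format row has respondent=R17 and question=q21, so the cell is None.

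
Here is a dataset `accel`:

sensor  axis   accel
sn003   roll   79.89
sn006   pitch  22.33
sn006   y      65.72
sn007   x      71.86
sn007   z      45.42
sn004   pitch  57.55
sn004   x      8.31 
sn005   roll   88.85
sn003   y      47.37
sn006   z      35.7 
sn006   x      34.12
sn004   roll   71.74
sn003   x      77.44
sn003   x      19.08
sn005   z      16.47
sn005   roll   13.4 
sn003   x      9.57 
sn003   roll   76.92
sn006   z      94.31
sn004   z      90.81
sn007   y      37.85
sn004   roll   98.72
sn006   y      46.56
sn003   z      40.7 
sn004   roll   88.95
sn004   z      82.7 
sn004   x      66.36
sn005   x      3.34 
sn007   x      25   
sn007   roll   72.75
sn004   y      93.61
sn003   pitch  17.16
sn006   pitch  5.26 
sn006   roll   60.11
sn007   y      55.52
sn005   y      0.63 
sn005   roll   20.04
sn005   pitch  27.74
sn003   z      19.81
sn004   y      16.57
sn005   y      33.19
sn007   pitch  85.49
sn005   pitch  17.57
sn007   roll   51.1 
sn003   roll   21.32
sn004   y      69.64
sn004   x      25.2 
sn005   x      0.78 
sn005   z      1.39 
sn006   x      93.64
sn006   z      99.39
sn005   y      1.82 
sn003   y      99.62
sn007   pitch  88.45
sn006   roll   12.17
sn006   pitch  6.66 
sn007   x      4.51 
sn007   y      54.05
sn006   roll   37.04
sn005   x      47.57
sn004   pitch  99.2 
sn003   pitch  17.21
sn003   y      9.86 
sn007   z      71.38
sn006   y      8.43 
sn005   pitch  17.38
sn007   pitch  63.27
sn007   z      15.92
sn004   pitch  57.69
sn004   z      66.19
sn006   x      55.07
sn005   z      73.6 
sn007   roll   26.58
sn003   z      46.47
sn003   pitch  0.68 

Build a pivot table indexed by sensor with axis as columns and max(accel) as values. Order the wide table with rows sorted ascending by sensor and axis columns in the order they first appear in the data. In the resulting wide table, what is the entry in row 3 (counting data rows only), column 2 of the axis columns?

27.74

With rows sorted ascending by sensor, row 3 is sensor=sn005. axis columns in first-appearance order: roll, pitch, y, x, z; column 2 is pitch.
Long rows with sensor=sn005, axis=pitch: max(27.74, 17.57, 17.38) = 27.74.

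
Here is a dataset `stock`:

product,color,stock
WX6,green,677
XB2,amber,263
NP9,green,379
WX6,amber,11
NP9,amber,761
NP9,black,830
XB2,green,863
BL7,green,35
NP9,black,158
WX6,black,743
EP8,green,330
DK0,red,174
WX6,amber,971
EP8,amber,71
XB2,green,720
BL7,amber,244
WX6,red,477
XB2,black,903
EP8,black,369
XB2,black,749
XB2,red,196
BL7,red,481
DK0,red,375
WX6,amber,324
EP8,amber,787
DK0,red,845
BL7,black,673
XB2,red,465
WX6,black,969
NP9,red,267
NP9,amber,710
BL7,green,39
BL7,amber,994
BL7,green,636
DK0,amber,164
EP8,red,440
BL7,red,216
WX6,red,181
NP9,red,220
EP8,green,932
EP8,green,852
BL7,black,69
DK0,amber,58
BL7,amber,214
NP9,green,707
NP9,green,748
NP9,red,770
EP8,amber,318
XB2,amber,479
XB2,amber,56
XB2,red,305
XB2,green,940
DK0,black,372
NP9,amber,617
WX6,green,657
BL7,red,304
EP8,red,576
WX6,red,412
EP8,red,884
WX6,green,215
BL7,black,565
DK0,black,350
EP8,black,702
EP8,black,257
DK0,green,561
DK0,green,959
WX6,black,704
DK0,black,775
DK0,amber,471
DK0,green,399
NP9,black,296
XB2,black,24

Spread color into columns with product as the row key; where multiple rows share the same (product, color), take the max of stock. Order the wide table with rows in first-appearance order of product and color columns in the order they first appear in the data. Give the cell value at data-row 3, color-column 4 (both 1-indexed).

With rows in first-appearance order of product, row 3 is product=NP9. color columns in first-appearance order: green, amber, black, red; column 4 is red.
Long rows with product=NP9, color=red: max(267, 220, 770) = 770.

770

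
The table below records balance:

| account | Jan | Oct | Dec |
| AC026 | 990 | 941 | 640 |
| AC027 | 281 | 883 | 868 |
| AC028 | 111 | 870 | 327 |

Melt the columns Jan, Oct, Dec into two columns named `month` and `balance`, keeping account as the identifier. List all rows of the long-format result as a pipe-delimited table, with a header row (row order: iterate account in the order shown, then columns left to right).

| account | month | balance |
| AC026 | Jan | 990 |
| AC026 | Oct | 941 |
| AC026 | Dec | 640 |
| AC027 | Jan | 281 |
| AC027 | Oct | 883 |
| AC027 | Dec | 868 |
| AC028 | Jan | 111 |
| AC028 | Oct | 870 |
| AC028 | Dec | 327 |

Each (account, column) pair becomes one row: 3 × 3 = 9 rows.
For example, (AC026, Jan) → balance=990.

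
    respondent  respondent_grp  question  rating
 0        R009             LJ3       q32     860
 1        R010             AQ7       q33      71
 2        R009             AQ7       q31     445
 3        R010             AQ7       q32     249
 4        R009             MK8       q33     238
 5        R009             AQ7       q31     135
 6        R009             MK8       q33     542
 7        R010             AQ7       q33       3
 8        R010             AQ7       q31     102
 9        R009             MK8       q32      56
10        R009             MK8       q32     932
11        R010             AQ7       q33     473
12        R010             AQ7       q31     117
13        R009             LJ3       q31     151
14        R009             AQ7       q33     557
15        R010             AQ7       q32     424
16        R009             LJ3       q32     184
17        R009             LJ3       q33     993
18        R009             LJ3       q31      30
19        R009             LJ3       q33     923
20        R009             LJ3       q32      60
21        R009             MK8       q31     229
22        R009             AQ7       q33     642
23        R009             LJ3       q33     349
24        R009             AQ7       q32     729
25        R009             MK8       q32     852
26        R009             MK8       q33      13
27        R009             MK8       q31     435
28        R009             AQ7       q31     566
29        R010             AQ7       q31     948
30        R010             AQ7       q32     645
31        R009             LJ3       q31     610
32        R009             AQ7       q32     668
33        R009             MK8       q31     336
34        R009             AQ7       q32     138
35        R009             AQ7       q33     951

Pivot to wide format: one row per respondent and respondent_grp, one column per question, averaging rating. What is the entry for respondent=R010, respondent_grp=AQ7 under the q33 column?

Rows with respondent=R010, respondent_grp=AQ7 and question=q33: rating values are 71, 3, 473.
(71 + 3 + 473) / 3 = 182.33.

182.33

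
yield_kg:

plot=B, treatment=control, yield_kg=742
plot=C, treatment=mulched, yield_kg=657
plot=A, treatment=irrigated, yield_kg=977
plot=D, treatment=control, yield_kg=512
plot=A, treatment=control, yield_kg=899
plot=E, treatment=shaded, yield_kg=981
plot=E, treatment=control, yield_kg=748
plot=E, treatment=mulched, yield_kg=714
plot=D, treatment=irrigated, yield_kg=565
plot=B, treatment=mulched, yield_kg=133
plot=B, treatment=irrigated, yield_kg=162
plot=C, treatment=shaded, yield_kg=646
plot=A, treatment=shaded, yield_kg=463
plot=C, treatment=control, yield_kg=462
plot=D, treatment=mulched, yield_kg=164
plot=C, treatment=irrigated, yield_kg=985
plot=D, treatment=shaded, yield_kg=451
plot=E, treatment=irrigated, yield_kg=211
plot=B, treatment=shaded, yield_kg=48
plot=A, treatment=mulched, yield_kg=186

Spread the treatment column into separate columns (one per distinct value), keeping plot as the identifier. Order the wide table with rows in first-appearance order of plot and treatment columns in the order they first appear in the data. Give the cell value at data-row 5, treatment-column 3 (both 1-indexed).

With rows in first-appearance order of plot, row 5 is plot=E. treatment columns in first-appearance order: control, mulched, irrigated, shaded; column 3 is irrigated.
Long rows with plot=E, treatment=irrigated: yield_kg = 211.

211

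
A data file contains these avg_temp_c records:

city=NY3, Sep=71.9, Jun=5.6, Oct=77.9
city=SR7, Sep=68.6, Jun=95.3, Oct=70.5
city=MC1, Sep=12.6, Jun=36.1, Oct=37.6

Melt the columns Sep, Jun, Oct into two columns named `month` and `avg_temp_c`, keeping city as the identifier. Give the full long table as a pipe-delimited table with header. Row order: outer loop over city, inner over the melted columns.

| city | month | avg_temp_c |
| NY3 | Sep | 71.9 |
| NY3 | Jun | 5.6 |
| NY3 | Oct | 77.9 |
| SR7 | Sep | 68.6 |
| SR7 | Jun | 95.3 |
| SR7 | Oct | 70.5 |
| MC1 | Sep | 12.6 |
| MC1 | Jun | 36.1 |
| MC1 | Oct | 37.6 |

Each (city, column) pair becomes one row: 3 × 3 = 9 rows.
For example, (NY3, Sep) → avg_temp_c=71.9.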